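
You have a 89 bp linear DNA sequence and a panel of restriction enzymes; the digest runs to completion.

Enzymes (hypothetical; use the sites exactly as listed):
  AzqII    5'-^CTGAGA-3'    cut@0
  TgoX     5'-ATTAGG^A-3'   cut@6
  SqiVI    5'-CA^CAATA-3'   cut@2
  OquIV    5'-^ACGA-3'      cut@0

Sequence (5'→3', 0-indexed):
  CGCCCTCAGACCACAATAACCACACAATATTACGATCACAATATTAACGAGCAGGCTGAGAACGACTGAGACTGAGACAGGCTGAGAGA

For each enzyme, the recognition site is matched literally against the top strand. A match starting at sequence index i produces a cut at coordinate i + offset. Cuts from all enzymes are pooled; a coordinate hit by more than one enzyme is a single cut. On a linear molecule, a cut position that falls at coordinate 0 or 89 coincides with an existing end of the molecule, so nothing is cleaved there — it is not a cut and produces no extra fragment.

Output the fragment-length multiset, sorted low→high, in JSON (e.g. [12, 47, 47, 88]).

Scan for sites:
  AzqII CTGAGA/0: at [55, 65, 71, 81] ⇒ [55, 65, 71, 81]
  TgoX (ATTAGGA, off=6): no sites
  SqiVI CACAATA/2: at [11, 22, 36] ⇒ [13, 24, 38]
  OquIV ACGA/0: at [31, 46, 61] ⇒ [31, 46, 61]

Pooled cuts: [13, 24, 31, 38, 46, 55, 61, 65, 71, 81]

Fragments:
  [0,13): 13 bp
  [13,24): 11 bp
  [24,31): 7 bp
  [31,38): 7 bp
  [38,46): 8 bp
  [46,55): 9 bp
  [55,61): 6 bp
  [61,65): 4 bp
  [65,71): 6 bp
  [71,81): 10 bp
  [81,89): 8 bp

[4,6,6,7,7,8,8,9,10,11,13]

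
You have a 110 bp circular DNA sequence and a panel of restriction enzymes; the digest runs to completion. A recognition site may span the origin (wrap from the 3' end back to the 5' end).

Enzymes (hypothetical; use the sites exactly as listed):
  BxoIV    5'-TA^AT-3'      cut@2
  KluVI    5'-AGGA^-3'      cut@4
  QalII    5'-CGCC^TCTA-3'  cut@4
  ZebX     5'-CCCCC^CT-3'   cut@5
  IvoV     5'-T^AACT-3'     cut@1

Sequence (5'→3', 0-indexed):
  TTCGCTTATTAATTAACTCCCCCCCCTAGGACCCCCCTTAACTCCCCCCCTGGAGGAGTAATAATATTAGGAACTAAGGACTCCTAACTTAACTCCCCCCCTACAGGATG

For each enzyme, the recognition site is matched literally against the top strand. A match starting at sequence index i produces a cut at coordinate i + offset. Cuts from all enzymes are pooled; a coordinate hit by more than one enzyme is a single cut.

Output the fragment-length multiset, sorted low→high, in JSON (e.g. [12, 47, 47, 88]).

Site scan:
  BxoIV (TAAT, off=2): starts [9, 58, 61] → cuts [11, 60, 63]
  KluVI (AGGA, off=4): starts [27, 53, 68, 76, 104] → cuts [31, 57, 72, 80, 108]
  QalII (CGCCTCTA, off=4): no sites
  ZebX (CCCCCCT, off=5): starts [20, 31, 44, 95] → cuts [25, 36, 49, 100]
  IvoV (TAACT, off=1): starts [13, 38, 84, 89] → cuts [14, 39, 85, 90]

All cut coordinates (distinct, sorted): [11, 14, 25, 31, 36, 39, 49, 57, 60, 63, 72, 80, 85, 90, 100, 108]

Fragments:
  11→14: 3 bp
  14→25: 11 bp
  25→31: 6 bp
  31→36: 5 bp
  36→39: 3 bp
  39→49: 10 bp
  49→57: 8 bp
  57→60: 3 bp
  60→63: 3 bp
  63→72: 9 bp
  72→80: 8 bp
  80→85: 5 bp
  85→90: 5 bp
  90→100: 10 bp
  100→108: 8 bp
  108→11 (wrap): 110-108+11 = 13 bp

[3,3,3,3,5,5,5,6,8,8,8,9,10,10,11,13]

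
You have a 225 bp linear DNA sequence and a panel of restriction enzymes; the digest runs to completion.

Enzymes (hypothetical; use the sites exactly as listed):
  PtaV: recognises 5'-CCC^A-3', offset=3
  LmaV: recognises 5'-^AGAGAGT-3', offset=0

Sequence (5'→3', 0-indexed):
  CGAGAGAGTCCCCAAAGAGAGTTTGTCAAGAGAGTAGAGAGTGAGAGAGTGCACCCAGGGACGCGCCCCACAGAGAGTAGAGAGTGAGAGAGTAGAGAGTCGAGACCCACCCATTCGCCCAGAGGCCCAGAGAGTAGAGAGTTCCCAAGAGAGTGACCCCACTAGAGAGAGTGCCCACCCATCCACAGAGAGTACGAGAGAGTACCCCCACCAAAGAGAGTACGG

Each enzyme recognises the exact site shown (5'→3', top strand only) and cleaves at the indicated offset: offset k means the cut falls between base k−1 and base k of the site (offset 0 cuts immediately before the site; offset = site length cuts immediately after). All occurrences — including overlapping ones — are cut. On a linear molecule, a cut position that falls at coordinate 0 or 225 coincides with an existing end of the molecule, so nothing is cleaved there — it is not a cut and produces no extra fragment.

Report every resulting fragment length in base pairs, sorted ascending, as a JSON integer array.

[1,2,2,2,4,4,5,5,6,7,7,7,7,8,8,8,8,10,11,11,11,11,13,13,13,13,13,15]

Scan for sites:
  PtaV CCCA/3: at [10, 53, 66, 105, 109, 117, 125, 143, 157, 173, 177, 206] ⇒ [13, 56, 69, 108, 112, 120, 128, 146, 160, 176, 180, 209]
  LmaV AGAGAGT/0: at [2, 15, 28, 35, 43, 71, 78, 86, 93, 128, 135, 147, 165, 186, 196, 214] ⇒ [2, 15, 28, 35, 43, 71, 78, 86, 93, 128, 135, 147, 165, 186, 196, 214]

Pooled cuts: [2, 13, 15, 28, 35, 43, 56, 69, 71, 78, 86, 93, 108, 112, 120, 128, 135, 146, 147, 160, 165, 176, 180, 186, 196, 209, 214]

Fragments:
  [0,2): 2 bp
  [2,13): 11 bp
  [13,15): 2 bp
  [15,28): 13 bp
  [28,35): 7 bp
  [35,43): 8 bp
  [43,56): 13 bp
  [56,69): 13 bp
  [69,71): 2 bp
  [71,78): 7 bp
  [78,86): 8 bp
  [86,93): 7 bp
  [93,108): 15 bp
  [108,112): 4 bp
  [112,120): 8 bp
  [120,128): 8 bp
  [128,135): 7 bp
  [135,146): 11 bp
  [146,147): 1 bp
  [147,160): 13 bp
  [160,165): 5 bp
  [165,176): 11 bp
  [176,180): 4 bp
  [180,186): 6 bp
  [186,196): 10 bp
  [196,209): 13 bp
  [209,214): 5 bp
  [214,225): 11 bp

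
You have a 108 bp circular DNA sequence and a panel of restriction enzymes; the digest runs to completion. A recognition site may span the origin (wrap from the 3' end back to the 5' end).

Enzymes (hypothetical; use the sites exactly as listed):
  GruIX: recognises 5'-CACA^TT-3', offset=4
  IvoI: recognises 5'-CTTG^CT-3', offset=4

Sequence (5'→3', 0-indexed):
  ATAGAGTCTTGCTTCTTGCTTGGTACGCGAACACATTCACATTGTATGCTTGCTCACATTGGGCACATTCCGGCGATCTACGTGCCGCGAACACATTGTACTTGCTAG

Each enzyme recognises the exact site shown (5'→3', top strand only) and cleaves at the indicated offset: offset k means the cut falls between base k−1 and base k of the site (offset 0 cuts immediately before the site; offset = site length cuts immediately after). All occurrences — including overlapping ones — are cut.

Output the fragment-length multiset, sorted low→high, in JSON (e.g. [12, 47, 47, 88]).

[6,6,7,9,9,11,15,17,28]

Scan for sites:
  GruIX CACATT/4: at [31, 37, 54, 63, 91] ⇒ [35, 41, 58, 67, 95]
  IvoI CTTGCT/4: at [7, 14, 48, 100] ⇒ [11, 18, 52, 104]

All cut coordinates (distinct, sorted): [11, 18, 35, 41, 52, 58, 67, 95, 104]

Fragment lengths:
  11→18: 7 bp
  18→35: 17 bp
  35→41: 6 bp
  41→52: 11 bp
  52→58: 6 bp
  58→67: 9 bp
  67→95: 28 bp
  95→104: 9 bp
  104→11 (wrap): 108-104+11 = 15 bp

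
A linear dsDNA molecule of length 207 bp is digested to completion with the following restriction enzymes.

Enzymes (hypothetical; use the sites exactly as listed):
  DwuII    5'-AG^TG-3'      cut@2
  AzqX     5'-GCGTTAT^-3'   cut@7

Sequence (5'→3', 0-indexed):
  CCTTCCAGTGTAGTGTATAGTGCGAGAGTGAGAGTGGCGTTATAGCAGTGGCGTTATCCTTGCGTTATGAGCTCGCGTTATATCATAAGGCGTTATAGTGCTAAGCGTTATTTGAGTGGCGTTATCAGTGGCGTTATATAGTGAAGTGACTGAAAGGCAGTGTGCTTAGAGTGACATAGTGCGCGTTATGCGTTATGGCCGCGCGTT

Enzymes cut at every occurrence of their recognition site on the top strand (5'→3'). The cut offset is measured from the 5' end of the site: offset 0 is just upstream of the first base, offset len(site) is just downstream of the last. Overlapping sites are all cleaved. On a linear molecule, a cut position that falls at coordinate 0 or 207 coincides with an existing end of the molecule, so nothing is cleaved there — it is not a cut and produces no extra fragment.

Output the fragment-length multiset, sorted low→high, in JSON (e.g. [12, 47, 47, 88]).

Scan for sites:
  DwuII AGTG/2: at [6, 11, 18, 26, 32, 46, 96, 114, 126, 139, 144, 158, 169, 177] ⇒ [8, 13, 20, 28, 34, 48, 98, 116, 128, 141, 146, 160, 171, 179]
  AzqX GCGTTAT/7: at [36, 50, 61, 74, 89, 104, 118, 130, 182, 189] ⇒ [43, 57, 68, 81, 96, 111, 125, 137, 189, 196]

All cut coordinates (distinct, sorted): [8, 13, 20, 28, 34, 43, 48, 57, 68, 81, 96, 98, 111, 116, 125, 128, 137, 141, 146, 160, 171, 179, 189, 196]

Fragment lengths:
  [0,8): 8 bp
  [8,13): 5 bp
  [13,20): 7 bp
  [20,28): 8 bp
  [28,34): 6 bp
  [34,43): 9 bp
  [43,48): 5 bp
  [48,57): 9 bp
  [57,68): 11 bp
  [68,81): 13 bp
  [81,96): 15 bp
  [96,98): 2 bp
  [98,111): 13 bp
  [111,116): 5 bp
  [116,125): 9 bp
  [125,128): 3 bp
  [128,137): 9 bp
  [137,141): 4 bp
  [141,146): 5 bp
  [146,160): 14 bp
  [160,171): 11 bp
  [171,179): 8 bp
  [179,189): 10 bp
  [189,196): 7 bp
  [196,207): 11 bp

[2,3,4,5,5,5,5,6,7,7,8,8,8,9,9,9,9,10,11,11,11,13,13,14,15]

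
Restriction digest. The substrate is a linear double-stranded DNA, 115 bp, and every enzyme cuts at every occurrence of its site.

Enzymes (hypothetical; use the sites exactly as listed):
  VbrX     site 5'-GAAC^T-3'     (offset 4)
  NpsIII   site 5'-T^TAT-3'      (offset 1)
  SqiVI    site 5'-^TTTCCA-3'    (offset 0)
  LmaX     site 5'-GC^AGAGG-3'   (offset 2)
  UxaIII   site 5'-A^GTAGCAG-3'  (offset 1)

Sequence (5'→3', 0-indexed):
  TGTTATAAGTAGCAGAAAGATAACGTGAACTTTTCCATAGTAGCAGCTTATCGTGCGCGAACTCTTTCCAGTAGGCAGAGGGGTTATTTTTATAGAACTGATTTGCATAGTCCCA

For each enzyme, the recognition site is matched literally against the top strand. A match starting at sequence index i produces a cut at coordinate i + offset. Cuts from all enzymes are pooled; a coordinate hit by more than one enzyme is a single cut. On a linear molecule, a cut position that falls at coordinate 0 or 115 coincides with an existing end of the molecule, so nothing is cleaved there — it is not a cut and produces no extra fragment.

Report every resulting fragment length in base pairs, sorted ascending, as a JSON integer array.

[1,2,3,5,6,8,8,8,9,12,14,17,22]

Site scan:
  VbrX GAACT/4: at [26, 58, 94] ⇒ [30, 62, 98]
  NpsIII TTAT/1: at [2, 47, 83, 89] ⇒ [3, 48, 84, 90]
  SqiVI TTTCCA/0: at [31, 64] ⇒ [31, 64]
  LmaX GCAGAGG/2: at [74] ⇒ [76]
  UxaIII AGTAGCAG/1: at [7, 38] ⇒ [8, 39]

All cut coordinates (distinct, sorted): [3, 8, 30, 31, 39, 48, 62, 64, 76, 84, 90, 98]

Fragments:
  [0,3): 3 bp
  [3,8): 5 bp
  [8,30): 22 bp
  [30,31): 1 bp
  [31,39): 8 bp
  [39,48): 9 bp
  [48,62): 14 bp
  [62,64): 2 bp
  [64,76): 12 bp
  [76,84): 8 bp
  [84,90): 6 bp
  [90,98): 8 bp
  [98,115): 17 bp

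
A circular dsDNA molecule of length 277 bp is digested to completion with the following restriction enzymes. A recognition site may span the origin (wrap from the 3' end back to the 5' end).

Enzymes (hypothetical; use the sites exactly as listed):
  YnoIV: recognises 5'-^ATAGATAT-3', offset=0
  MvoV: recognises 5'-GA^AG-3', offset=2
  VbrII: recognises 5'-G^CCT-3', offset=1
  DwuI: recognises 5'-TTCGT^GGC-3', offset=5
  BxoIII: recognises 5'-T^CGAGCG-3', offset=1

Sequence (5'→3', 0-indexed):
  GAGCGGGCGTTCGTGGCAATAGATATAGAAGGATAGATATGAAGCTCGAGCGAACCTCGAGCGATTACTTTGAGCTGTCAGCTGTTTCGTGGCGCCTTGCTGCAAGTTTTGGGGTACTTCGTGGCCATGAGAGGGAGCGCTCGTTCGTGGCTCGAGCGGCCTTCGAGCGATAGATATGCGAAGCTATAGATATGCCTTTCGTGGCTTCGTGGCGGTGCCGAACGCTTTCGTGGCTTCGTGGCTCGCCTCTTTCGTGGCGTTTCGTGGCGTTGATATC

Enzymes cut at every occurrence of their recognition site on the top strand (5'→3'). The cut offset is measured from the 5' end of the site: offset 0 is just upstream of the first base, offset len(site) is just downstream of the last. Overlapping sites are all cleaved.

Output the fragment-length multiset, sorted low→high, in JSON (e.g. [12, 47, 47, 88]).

[3,4,4,4,4,4,4,6,6,7,8,8,8,9,10,10,10,11,11,11,12,15,21,26,28,33]

Per-enzyme occurrences:
  YnoIV ATAGATAT/0: at [18, 32, 169, 185] ⇒ [18, 32, 169, 185]
  MvoV GAAG/2: at [27, 40, 179] ⇒ [29, 42, 181]
  VbrII GCCT/1: at [93, 158, 193, 244] ⇒ [94, 159, 194, 245]
  DwuI TTCGTGGC/5: at [9, 85, 117, 143, 197, 205, 226, 234, 250, 260] ⇒ [14, 90, 122, 148, 202, 210, 231, 239, 255, 265]
  BxoIII TCGAGCG/1: at [45, 56, 151, 162, 275] ⇒ [46, 57, 152, 163, 276]

All cut coordinates (distinct, sorted): [14, 18, 29, 32, 42, 46, 57, 90, 94, 122, 148, 152, 159, 163, 169, 181, 185, 194, 202, 210, 231, 239, 245, 255, 265, 276]

Fragment lengths:
  14→18: 4 bp
  18→29: 11 bp
  29→32: 3 bp
  32→42: 10 bp
  42→46: 4 bp
  46→57: 11 bp
  57→90: 33 bp
  90→94: 4 bp
  94→122: 28 bp
  122→148: 26 bp
  148→152: 4 bp
  152→159: 7 bp
  159→163: 4 bp
  163→169: 6 bp
  169→181: 12 bp
  181→185: 4 bp
  185→194: 9 bp
  194→202: 8 bp
  202→210: 8 bp
  210→231: 21 bp
  231→239: 8 bp
  239→245: 6 bp
  245→255: 10 bp
  255→265: 10 bp
  265→276: 11 bp
  276→14 (wrap): 277-276+14 = 15 bp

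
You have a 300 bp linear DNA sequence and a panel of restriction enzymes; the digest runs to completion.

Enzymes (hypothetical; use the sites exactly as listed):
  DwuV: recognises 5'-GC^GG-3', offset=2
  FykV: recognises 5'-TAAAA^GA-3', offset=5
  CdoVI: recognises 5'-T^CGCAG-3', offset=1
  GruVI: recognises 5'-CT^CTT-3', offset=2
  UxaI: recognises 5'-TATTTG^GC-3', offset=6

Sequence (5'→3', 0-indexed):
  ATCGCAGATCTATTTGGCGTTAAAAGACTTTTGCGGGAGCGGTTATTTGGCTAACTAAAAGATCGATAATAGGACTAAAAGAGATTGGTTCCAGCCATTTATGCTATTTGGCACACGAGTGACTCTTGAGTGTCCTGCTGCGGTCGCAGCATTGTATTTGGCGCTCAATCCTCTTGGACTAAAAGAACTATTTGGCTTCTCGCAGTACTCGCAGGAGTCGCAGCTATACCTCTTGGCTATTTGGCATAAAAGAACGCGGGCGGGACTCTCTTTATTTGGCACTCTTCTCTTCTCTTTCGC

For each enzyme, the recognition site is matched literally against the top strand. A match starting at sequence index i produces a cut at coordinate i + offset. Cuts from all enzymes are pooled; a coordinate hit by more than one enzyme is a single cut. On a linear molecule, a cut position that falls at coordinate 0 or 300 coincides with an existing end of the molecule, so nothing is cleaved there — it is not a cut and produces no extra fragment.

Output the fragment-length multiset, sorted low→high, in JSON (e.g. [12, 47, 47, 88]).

Site scan:
  DwuV (GCGG, off=2): starts [32, 38, 139, 255, 259] → cuts [34, 40, 141, 257, 261]
  FykV (TAAAAGA, off=5): starts [20, 55, 75, 179, 246] → cuts [25, 60, 80, 184, 251]
  CdoVI (TCGCAG, off=1): starts [1, 143, 199, 208, 217] → cuts [2, 144, 200, 209, 218]
  GruVI (CTCTT, off=2): starts [122, 170, 229, 267, 281, 286, 291] → cuts [124, 172, 231, 269, 283, 288, 293]
  UxaI (TATTTGGC, off=6): starts [10, 43, 104, 154, 188, 237, 272] → cuts [16, 49, 110, 160, 194, 243, 278]

All cut coordinates (distinct, sorted): [2, 16, 25, 34, 40, 49, 60, 80, 110, 124, 141, 144, 160, 172, 184, 194, 200, 209, 218, 231, 243, 251, 257, 261, 269, 278, 283, 288, 293]

Fragments:
  [0,2): 2 bp
  [2,16): 14 bp
  [16,25): 9 bp
  [25,34): 9 bp
  [34,40): 6 bp
  [40,49): 9 bp
  [49,60): 11 bp
  [60,80): 20 bp
  [80,110): 30 bp
  [110,124): 14 bp
  [124,141): 17 bp
  [141,144): 3 bp
  [144,160): 16 bp
  [160,172): 12 bp
  [172,184): 12 bp
  [184,194): 10 bp
  [194,200): 6 bp
  [200,209): 9 bp
  [209,218): 9 bp
  [218,231): 13 bp
  [231,243): 12 bp
  [243,251): 8 bp
  [251,257): 6 bp
  [257,261): 4 bp
  [261,269): 8 bp
  [269,278): 9 bp
  [278,283): 5 bp
  [283,288): 5 bp
  [288,293): 5 bp
  [293,300): 7 bp

[2,3,4,5,5,5,6,6,6,7,8,8,9,9,9,9,9,9,10,11,12,12,12,13,14,14,16,17,20,30]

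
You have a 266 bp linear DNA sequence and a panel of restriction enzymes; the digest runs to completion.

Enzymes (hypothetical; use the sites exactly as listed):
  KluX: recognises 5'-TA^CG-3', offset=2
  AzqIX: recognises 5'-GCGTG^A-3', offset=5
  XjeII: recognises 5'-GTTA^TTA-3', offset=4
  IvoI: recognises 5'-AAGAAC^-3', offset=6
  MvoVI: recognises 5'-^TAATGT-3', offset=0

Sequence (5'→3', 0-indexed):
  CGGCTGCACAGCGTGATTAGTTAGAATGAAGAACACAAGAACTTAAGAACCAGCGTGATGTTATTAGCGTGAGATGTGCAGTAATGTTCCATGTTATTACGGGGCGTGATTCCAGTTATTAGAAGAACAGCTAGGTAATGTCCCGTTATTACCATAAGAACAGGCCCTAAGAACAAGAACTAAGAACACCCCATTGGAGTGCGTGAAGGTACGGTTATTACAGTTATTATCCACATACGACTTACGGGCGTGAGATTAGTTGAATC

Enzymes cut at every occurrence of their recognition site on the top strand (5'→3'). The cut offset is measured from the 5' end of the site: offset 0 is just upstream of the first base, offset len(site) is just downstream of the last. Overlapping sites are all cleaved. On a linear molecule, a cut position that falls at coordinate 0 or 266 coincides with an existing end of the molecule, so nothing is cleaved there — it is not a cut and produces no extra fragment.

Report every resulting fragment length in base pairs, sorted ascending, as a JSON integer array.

Scan for sites:
  KluX TACG/2: at [97, 209, 235, 242] ⇒ [99, 211, 237, 244]
  AzqIX GCGTGA/5: at [10, 52, 66, 103, 200, 247] ⇒ [15, 57, 71, 108, 205, 252]
  XjeII GTTATTA/4: at [59, 92, 114, 144, 213, 222] ⇒ [63, 96, 118, 148, 217, 226]
  IvoI AAGAAC/6: at [28, 36, 44, 122, 155, 168, 174, 181] ⇒ [34, 42, 50, 128, 161, 174, 180, 187]
  MvoVI TAATGT/0: at [81, 135] ⇒ [81, 135]

All cut coordinates (distinct, sorted): [15, 34, 42, 50, 57, 63, 71, 81, 96, 99, 108, 118, 128, 135, 148, 161, 174, 180, 187, 205, 211, 217, 226, 237, 244, 252]

Fragments:
  [0,15): 15 bp
  [15,34): 19 bp
  [34,42): 8 bp
  [42,50): 8 bp
  [50,57): 7 bp
  [57,63): 6 bp
  [63,71): 8 bp
  [71,81): 10 bp
  [81,96): 15 bp
  [96,99): 3 bp
  [99,108): 9 bp
  [108,118): 10 bp
  [118,128): 10 bp
  [128,135): 7 bp
  [135,148): 13 bp
  [148,161): 13 bp
  [161,174): 13 bp
  [174,180): 6 bp
  [180,187): 7 bp
  [187,205): 18 bp
  [205,211): 6 bp
  [211,217): 6 bp
  [217,226): 9 bp
  [226,237): 11 bp
  [237,244): 7 bp
  [244,252): 8 bp
  [252,266): 14 bp

[3,6,6,6,6,7,7,7,7,8,8,8,8,9,9,10,10,10,11,13,13,13,14,15,15,18,19]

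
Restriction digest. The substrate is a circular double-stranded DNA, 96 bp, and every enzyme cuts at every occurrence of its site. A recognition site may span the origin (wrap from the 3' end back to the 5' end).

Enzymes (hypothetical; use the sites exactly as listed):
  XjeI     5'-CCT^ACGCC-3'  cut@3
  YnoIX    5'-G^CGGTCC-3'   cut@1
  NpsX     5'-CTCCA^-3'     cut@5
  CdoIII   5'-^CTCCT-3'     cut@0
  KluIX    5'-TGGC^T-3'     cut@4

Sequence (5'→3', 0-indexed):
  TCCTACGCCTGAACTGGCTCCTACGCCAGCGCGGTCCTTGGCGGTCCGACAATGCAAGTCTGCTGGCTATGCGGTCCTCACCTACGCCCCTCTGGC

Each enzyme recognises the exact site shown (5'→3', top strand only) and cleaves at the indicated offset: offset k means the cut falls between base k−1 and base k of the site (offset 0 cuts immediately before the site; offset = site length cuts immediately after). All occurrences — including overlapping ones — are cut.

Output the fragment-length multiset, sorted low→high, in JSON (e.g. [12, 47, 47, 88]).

Scan for sites:
  XjeI CCTACGCC/3: at [1, 19, 80] ⇒ [4, 22, 83]
  YnoIX GCGGTCC/1: at [30, 40, 70] ⇒ [31, 41, 71]
  NpsX (CTCCA, off=5): no sites
  CdoIII CTCCT/0: at [17, 95] ⇒ [17, 95]
  KluIX TGGCT/4: at [14, 63, 92] ⇒ [0, 18, 67]

Pooled cuts: [0, 4, 17, 18, 22, 31, 41, 67, 71, 83, 95]

Fragment lengths:
  0→4: 4 bp
  4→17: 13 bp
  17→18: 1 bp
  18→22: 4 bp
  22→31: 9 bp
  31→41: 10 bp
  41→67: 26 bp
  67→71: 4 bp
  71→83: 12 bp
  83→95: 12 bp
  95→0 (wrap): 96-95+0 = 1 bp

[1,1,4,4,4,9,10,12,12,13,26]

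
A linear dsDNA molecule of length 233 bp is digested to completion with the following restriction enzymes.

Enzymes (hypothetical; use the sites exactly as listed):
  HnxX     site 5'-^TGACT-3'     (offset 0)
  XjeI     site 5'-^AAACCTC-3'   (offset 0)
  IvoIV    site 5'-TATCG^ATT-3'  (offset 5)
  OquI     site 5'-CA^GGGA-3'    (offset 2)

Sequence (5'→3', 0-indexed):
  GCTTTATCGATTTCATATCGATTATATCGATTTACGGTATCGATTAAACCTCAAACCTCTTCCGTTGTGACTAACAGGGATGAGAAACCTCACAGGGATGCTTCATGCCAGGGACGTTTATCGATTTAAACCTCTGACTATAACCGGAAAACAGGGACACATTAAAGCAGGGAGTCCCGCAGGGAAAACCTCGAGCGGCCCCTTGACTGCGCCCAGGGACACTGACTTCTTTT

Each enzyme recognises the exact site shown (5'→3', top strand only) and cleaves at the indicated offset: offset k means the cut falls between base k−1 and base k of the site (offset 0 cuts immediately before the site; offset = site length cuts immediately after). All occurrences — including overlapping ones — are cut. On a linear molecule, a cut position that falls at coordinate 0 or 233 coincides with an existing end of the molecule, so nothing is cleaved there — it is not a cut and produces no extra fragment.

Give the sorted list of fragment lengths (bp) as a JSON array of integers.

[3,4,4,7,7,7,8,9,9,9,10,11,11,12,12,13,13,15,16,16,18,19]

Scan for sites:
  HnxX TGACT/0: at [67, 134, 203, 222] ⇒ [67, 134, 203, 222]
  XjeI AAACCTC/0: at [45, 52, 84, 127, 185] ⇒ [45, 52, 84, 127, 185]
  IvoIV TATCGATT/5: at [4, 15, 24, 37, 118] ⇒ [9, 20, 29, 42, 123]
  OquI CAGGGA/2: at [74, 92, 108, 151, 167, 179, 213] ⇒ [76, 94, 110, 153, 169, 181, 215]

Pooled cuts: [9, 20, 29, 42, 45, 52, 67, 76, 84, 94, 110, 123, 127, 134, 153, 169, 181, 185, 203, 215, 222]

Fragment lengths:
  [0,9): 9 bp
  [9,20): 11 bp
  [20,29): 9 bp
  [29,42): 13 bp
  [42,45): 3 bp
  [45,52): 7 bp
  [52,67): 15 bp
  [67,76): 9 bp
  [76,84): 8 bp
  [84,94): 10 bp
  [94,110): 16 bp
  [110,123): 13 bp
  [123,127): 4 bp
  [127,134): 7 bp
  [134,153): 19 bp
  [153,169): 16 bp
  [169,181): 12 bp
  [181,185): 4 bp
  [185,203): 18 bp
  [203,215): 12 bp
  [215,222): 7 bp
  [222,233): 11 bp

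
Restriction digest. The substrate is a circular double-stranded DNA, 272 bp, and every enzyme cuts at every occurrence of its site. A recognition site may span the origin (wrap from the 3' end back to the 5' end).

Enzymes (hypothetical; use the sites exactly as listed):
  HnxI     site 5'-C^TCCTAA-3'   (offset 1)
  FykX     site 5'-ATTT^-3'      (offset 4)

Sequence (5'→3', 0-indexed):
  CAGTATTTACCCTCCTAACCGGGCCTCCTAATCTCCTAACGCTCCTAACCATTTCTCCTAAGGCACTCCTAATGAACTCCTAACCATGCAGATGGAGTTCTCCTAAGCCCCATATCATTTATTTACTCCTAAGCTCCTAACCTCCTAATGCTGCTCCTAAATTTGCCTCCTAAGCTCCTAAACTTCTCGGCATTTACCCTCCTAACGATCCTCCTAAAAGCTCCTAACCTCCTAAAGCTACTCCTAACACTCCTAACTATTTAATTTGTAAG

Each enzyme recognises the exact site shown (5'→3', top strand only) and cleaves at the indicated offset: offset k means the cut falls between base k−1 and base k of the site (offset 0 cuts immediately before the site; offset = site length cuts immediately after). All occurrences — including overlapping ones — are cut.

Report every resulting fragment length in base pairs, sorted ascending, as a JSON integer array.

Per-enzyme occurrences:
  HnxI (CTCCTAA, off=1): starts [11, 24, 32, 41, 54, 65, 76, 99, 125, 133, 141, 153, 166, 174, 198, 210, 220, 228, 240, 249] → cuts [12, 25, 33, 42, 55, 66, 77, 100, 126, 134, 142, 154, 167, 175, 199, 211, 221, 229, 241, 250]
  FykX (ATTT, off=4): starts [4, 50, 116, 120, 160, 191, 258, 263] → cuts [8, 54, 120, 124, 164, 195, 262, 267]

Pooled cuts: [8, 12, 25, 33, 42, 54, 55, 66, 77, 100, 120, 124, 126, 134, 142, 154, 164, 167, 175, 195, 199, 211, 221, 229, 241, 250, 262, 267]

Fragment lengths:
  8→12: 4 bp
  12→25: 13 bp
  25→33: 8 bp
  33→42: 9 bp
  42→54: 12 bp
  54→55: 1 bp
  55→66: 11 bp
  66→77: 11 bp
  77→100: 23 bp
  100→120: 20 bp
  120→124: 4 bp
  124→126: 2 bp
  126→134: 8 bp
  134→142: 8 bp
  142→154: 12 bp
  154→164: 10 bp
  164→167: 3 bp
  167→175: 8 bp
  175→195: 20 bp
  195→199: 4 bp
  199→211: 12 bp
  211→221: 10 bp
  221→229: 8 bp
  229→241: 12 bp
  241→250: 9 bp
  250→262: 12 bp
  262→267: 5 bp
  267→8 (wrap): 272-267+8 = 13 bp

[1,2,3,4,4,4,5,8,8,8,8,8,9,9,10,10,11,11,12,12,12,12,12,13,13,20,20,23]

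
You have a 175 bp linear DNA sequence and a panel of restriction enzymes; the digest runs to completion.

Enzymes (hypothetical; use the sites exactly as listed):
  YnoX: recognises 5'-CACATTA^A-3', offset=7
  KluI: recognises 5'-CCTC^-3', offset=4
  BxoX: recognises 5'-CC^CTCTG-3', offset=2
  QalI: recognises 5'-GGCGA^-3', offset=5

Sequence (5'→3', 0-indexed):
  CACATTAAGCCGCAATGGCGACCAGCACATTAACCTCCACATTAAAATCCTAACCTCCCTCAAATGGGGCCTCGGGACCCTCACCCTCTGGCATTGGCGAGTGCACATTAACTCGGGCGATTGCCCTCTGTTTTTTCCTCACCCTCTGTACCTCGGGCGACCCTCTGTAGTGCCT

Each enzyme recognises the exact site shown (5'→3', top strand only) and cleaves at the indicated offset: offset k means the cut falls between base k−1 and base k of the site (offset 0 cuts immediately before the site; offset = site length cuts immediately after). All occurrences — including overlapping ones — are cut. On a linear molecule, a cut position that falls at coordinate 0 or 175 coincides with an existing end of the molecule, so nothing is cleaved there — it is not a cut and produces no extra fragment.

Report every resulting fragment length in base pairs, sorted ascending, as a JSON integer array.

[2,3,3,3,3,3,3,4,5,5,6,7,7,8,9,10,10,10,11,12,12,12,13,14]

Site scan:
  YnoX CACATTAA/7: at [0, 25, 37, 103] ⇒ [7, 32, 44, 110]
  KluI CCTC/4: at [33, 53, 57, 69, 78, 84, 124, 136, 142, 150, 161] ⇒ [37, 57, 61, 73, 82, 88, 128, 140, 146, 154, 165]
  BxoX CCCTCTG/2: at [83, 123, 141, 160] ⇒ [85, 125, 143, 162]
  QalI GGCGA/5: at [16, 95, 115, 155] ⇒ [21, 100, 120, 160]

Pooled cuts: [7, 21, 32, 37, 44, 57, 61, 73, 82, 85, 88, 100, 110, 120, 125, 128, 140, 143, 146, 154, 160, 162, 165]

Fragment lengths:
  [0,7): 7 bp
  [7,21): 14 bp
  [21,32): 11 bp
  [32,37): 5 bp
  [37,44): 7 bp
  [44,57): 13 bp
  [57,61): 4 bp
  [61,73): 12 bp
  [73,82): 9 bp
  [82,85): 3 bp
  [85,88): 3 bp
  [88,100): 12 bp
  [100,110): 10 bp
  [110,120): 10 bp
  [120,125): 5 bp
  [125,128): 3 bp
  [128,140): 12 bp
  [140,143): 3 bp
  [143,146): 3 bp
  [146,154): 8 bp
  [154,160): 6 bp
  [160,162): 2 bp
  [162,165): 3 bp
  [165,175): 10 bp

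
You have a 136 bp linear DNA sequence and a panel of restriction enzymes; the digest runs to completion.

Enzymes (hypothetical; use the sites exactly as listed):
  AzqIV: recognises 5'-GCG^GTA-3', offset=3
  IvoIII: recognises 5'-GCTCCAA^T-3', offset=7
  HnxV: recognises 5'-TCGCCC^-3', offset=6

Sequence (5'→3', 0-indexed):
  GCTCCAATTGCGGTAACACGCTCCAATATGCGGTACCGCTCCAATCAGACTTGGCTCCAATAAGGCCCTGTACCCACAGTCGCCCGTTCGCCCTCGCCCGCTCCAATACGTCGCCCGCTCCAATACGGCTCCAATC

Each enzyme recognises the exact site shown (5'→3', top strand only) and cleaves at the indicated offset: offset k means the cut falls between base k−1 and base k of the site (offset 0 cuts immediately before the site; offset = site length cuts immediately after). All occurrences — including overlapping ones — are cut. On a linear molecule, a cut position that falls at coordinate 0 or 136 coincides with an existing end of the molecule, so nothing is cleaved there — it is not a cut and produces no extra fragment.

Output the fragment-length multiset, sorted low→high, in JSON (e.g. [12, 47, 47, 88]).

[2,5,6,6,7,7,7,8,10,11,12,14,16,25]

Site scan:
  AzqIV (GCGGTA, off=3): starts [9, 29] → cuts [12, 32]
  IvoIII (GCTCCAAT, off=7): starts [0, 19, 37, 53, 99, 116, 127] → cuts [7, 26, 44, 60, 106, 123, 134]
  HnxV (TCGCCC, off=6): starts [79, 87, 93, 110] → cuts [85, 93, 99, 116]

Pooled cuts: [7, 12, 26, 32, 44, 60, 85, 93, 99, 106, 116, 123, 134]

Fragments:
  [0,7): 7 bp
  [7,12): 5 bp
  [12,26): 14 bp
  [26,32): 6 bp
  [32,44): 12 bp
  [44,60): 16 bp
  [60,85): 25 bp
  [85,93): 8 bp
  [93,99): 6 bp
  [99,106): 7 bp
  [106,116): 10 bp
  [116,123): 7 bp
  [123,134): 11 bp
  [134,136): 2 bp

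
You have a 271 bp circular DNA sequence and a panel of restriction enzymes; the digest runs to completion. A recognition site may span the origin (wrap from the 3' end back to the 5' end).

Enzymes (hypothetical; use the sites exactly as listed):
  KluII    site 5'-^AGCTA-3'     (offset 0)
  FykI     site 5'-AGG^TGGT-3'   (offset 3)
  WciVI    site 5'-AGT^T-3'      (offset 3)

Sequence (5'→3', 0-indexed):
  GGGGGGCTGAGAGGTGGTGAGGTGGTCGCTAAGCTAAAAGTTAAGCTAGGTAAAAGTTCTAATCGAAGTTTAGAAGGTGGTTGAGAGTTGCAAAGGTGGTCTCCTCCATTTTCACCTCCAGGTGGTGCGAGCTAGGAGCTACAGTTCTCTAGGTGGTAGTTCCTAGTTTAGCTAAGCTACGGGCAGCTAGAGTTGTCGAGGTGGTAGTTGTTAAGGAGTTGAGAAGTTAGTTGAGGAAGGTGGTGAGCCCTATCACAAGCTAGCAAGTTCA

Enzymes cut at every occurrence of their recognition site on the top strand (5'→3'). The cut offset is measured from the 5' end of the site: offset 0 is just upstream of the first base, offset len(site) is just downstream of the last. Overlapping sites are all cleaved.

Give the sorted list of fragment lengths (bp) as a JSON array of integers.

[2,2,4,5,7,7,7,7,7,8,8,8,8,8,8,9,9,9,9,10,10,11,11,11,12,14,17,17,26]

Per-enzyme occurrences:
  KluII AGCTA/0: at [31, 43, 129, 136, 169, 174, 184, 257] ⇒ [31, 43, 129, 136, 169, 174, 184, 257]
  FykI AGGTGGT/3: at [11, 19, 74, 93, 119, 150, 198, 237] ⇒ [14, 22, 77, 96, 122, 153, 201, 240]
  WciVI AGTT/3: at [38, 54, 66, 85, 142, 157, 164, 190, 205, 216, 224, 228, 265] ⇒ [41, 57, 69, 88, 145, 160, 167, 193, 208, 219, 227, 231, 268]

All cut coordinates (distinct, sorted): [14, 22, 31, 41, 43, 57, 69, 77, 88, 96, 122, 129, 136, 145, 153, 160, 167, 169, 174, 184, 193, 201, 208, 219, 227, 231, 240, 257, 268]

Fragments:
  14→22: 8 bp
  22→31: 9 bp
  31→41: 10 bp
  41→43: 2 bp
  43→57: 14 bp
  57→69: 12 bp
  69→77: 8 bp
  77→88: 11 bp
  88→96: 8 bp
  96→122: 26 bp
  122→129: 7 bp
  129→136: 7 bp
  136→145: 9 bp
  145→153: 8 bp
  153→160: 7 bp
  160→167: 7 bp
  167→169: 2 bp
  169→174: 5 bp
  174→184: 10 bp
  184→193: 9 bp
  193→201: 8 bp
  201→208: 7 bp
  208→219: 11 bp
  219→227: 8 bp
  227→231: 4 bp
  231→240: 9 bp
  240→257: 17 bp
  257→268: 11 bp
  268→14 (wrap): 271-268+14 = 17 bp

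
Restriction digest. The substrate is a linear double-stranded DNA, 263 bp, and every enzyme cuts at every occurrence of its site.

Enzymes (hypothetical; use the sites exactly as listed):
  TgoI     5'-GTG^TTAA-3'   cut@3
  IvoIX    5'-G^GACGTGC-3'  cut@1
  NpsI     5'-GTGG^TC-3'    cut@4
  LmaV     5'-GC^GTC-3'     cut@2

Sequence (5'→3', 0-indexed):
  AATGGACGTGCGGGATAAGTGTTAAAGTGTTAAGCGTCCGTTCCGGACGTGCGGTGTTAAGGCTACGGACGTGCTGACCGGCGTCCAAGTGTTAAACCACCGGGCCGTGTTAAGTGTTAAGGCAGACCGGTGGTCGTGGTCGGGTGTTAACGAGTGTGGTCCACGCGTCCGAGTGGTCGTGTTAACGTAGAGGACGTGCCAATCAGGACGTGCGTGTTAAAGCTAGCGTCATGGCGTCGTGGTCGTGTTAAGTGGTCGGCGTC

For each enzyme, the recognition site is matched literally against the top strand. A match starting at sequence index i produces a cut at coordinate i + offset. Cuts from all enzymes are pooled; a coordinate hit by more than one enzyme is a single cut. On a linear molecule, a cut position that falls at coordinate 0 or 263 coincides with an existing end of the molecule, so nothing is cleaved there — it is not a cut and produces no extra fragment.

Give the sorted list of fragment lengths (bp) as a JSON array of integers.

[3,4,5,5,5,6,6,7,7,7,7,8,8,8,9,10,10,10,11,11,11,11,13,14,15,17,17,18]

Site scan:
  TgoI GTGTTAA/3: at [18, 26, 53, 88, 106, 113, 143, 178, 213, 244] ⇒ [21, 29, 56, 91, 109, 116, 146, 181, 216, 247]
  IvoIX GGACGTGC/1: at [3, 44, 66, 191, 205] ⇒ [4, 45, 67, 192, 206]
  NpsI GTGGTC/4: at [129, 135, 155, 172, 238, 251] ⇒ [133, 139, 159, 176, 242, 255]
  LmaV GCGTC/2: at [33, 80, 164, 225, 233, 258] ⇒ [35, 82, 166, 227, 235, 260]

Pooled cuts: [4, 21, 29, 35, 45, 56, 67, 82, 91, 109, 116, 133, 139, 146, 159, 166, 176, 181, 192, 206, 216, 227, 235, 242, 247, 255, 260]

Fragment lengths:
  [0,4): 4 bp
  [4,21): 17 bp
  [21,29): 8 bp
  [29,35): 6 bp
  [35,45): 10 bp
  [45,56): 11 bp
  [56,67): 11 bp
  [67,82): 15 bp
  [82,91): 9 bp
  [91,109): 18 bp
  [109,116): 7 bp
  [116,133): 17 bp
  [133,139): 6 bp
  [139,146): 7 bp
  [146,159): 13 bp
  [159,166): 7 bp
  [166,176): 10 bp
  [176,181): 5 bp
  [181,192): 11 bp
  [192,206): 14 bp
  [206,216): 10 bp
  [216,227): 11 bp
  [227,235): 8 bp
  [235,242): 7 bp
  [242,247): 5 bp
  [247,255): 8 bp
  [255,260): 5 bp
  [260,263): 3 bp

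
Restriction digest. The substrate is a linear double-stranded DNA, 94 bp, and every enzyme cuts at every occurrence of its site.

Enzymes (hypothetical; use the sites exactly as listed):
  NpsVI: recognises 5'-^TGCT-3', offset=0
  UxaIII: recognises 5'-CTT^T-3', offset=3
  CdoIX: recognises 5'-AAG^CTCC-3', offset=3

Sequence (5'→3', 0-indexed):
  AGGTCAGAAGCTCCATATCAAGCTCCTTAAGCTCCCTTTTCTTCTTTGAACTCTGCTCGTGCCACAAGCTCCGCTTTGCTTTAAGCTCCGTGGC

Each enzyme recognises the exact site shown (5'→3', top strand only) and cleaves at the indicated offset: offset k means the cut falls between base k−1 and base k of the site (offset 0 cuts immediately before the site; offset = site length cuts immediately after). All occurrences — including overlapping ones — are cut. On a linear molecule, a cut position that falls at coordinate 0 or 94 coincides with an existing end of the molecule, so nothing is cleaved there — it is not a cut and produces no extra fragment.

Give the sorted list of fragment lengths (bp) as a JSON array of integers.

[4,5,7,7,8,8,9,9,10,12,15]

Site scan:
  NpsVI TGCT/0: at [53, 76] ⇒ [53, 76]
  UxaIII CTTT/3: at [35, 43, 73, 78] ⇒ [38, 46, 76, 81]
  CdoIX AAGCTCC/3: at [7, 19, 28, 65, 82] ⇒ [10, 22, 31, 68, 85]

All cut coordinates (distinct, sorted): [10, 22, 31, 38, 46, 53, 68, 76, 81, 85]

Fragments:
  [0,10): 10 bp
  [10,22): 12 bp
  [22,31): 9 bp
  [31,38): 7 bp
  [38,46): 8 bp
  [46,53): 7 bp
  [53,68): 15 bp
  [68,76): 8 bp
  [76,81): 5 bp
  [81,85): 4 bp
  [85,94): 9 bp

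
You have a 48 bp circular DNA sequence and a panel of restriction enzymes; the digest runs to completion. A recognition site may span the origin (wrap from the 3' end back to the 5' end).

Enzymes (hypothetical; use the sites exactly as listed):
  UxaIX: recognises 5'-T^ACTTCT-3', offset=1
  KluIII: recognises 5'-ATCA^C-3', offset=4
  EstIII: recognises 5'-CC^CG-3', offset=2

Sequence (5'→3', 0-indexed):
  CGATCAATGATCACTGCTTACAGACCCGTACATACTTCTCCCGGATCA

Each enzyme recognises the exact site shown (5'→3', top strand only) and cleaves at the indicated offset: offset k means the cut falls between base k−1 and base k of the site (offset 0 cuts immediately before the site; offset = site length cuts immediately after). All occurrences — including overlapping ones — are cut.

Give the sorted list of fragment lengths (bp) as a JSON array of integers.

[7,7,8,13,13]

Scan for sites:
  UxaIX (TACTTCT, off=1): starts [32] → cuts [33]
  KluIII (ATCAC, off=4): starts [9, 44] → cuts [0, 13]
  EstIII (CCCG, off=2): starts [24, 39] → cuts [26, 41]

Pooled cuts: [0, 13, 26, 33, 41]

Fragments:
  0→13: 13 bp
  13→26: 13 bp
  26→33: 7 bp
  33→41: 8 bp
  41→0 (wrap): 48-41+0 = 7 bp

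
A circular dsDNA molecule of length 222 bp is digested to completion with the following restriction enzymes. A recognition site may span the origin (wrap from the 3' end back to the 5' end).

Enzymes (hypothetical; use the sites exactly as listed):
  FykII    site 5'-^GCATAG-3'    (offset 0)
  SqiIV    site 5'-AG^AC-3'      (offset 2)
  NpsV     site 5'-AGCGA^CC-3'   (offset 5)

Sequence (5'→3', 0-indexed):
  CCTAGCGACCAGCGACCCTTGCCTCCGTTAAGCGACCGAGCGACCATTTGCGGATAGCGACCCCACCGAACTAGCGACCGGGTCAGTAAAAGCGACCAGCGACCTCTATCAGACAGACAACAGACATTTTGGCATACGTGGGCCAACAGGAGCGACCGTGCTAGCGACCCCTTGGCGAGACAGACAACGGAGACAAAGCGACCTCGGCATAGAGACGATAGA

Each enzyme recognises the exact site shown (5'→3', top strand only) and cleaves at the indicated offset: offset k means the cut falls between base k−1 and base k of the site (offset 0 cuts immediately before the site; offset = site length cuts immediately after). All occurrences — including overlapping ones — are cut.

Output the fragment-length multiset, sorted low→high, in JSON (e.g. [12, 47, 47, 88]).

Site scan:
  FykII GCATAG/0: at [206] ⇒ [206]
  SqiIV AGAC/2: at [110, 114, 121, 177, 181, 190, 212, 219] ⇒ [112, 116, 123, 179, 183, 192, 214, 221]
  NpsV AGCGACC/5: at [3, 10, 30, 38, 55, 72, 90, 97, 150, 162, 196] ⇒ [8, 15, 35, 43, 60, 77, 95, 102, 155, 167, 201]

Pooled cuts: [8, 15, 35, 43, 60, 77, 95, 102, 112, 116, 123, 155, 167, 179, 183, 192, 201, 206, 214, 221]

Fragment lengths:
  8→15: 7 bp
  15→35: 20 bp
  35→43: 8 bp
  43→60: 17 bp
  60→77: 17 bp
  77→95: 18 bp
  95→102: 7 bp
  102→112: 10 bp
  112→116: 4 bp
  116→123: 7 bp
  123→155: 32 bp
  155→167: 12 bp
  167→179: 12 bp
  179→183: 4 bp
  183→192: 9 bp
  192→201: 9 bp
  201→206: 5 bp
  206→214: 8 bp
  214→221: 7 bp
  221→8 (wrap): 222-221+8 = 9 bp

[4,4,5,7,7,7,7,8,8,9,9,9,10,12,12,17,17,18,20,32]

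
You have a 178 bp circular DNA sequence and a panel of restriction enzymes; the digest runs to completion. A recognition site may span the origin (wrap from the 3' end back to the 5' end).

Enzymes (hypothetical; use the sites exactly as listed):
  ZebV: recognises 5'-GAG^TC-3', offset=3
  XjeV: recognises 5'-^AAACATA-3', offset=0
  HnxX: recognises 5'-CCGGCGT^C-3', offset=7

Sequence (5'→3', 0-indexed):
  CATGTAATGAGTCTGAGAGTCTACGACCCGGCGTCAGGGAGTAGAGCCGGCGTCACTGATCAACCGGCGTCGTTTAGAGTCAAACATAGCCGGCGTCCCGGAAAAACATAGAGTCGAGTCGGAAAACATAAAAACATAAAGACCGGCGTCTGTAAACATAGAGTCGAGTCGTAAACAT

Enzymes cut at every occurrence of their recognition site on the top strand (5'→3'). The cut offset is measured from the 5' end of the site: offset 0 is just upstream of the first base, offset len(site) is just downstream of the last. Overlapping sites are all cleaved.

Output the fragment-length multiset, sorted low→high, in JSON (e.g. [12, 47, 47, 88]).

[2,4,5,5,5,7,8,8,9,10,10,15,15,17,18,19,21]

Per-enzyme occurrences:
  ZebV GAGTC/3: at [8, 16, 76, 110, 115, 160, 165] ⇒ [11, 19, 79, 113, 118, 163, 168]
  XjeV AAACATA/0: at [81, 103, 123, 131, 153] ⇒ [81, 103, 123, 131, 153]
  HnxX CCGGCGTC/7: at [27, 46, 63, 89, 142] ⇒ [34, 53, 70, 96, 149]

All cut coordinates (distinct, sorted): [11, 19, 34, 53, 70, 79, 81, 96, 103, 113, 118, 123, 131, 149, 153, 163, 168]

Fragment lengths:
  11→19: 8 bp
  19→34: 15 bp
  34→53: 19 bp
  53→70: 17 bp
  70→79: 9 bp
  79→81: 2 bp
  81→96: 15 bp
  96→103: 7 bp
  103→113: 10 bp
  113→118: 5 bp
  118→123: 5 bp
  123→131: 8 bp
  131→149: 18 bp
  149→153: 4 bp
  153→163: 10 bp
  163→168: 5 bp
  168→11 (wrap): 178-168+11 = 21 bp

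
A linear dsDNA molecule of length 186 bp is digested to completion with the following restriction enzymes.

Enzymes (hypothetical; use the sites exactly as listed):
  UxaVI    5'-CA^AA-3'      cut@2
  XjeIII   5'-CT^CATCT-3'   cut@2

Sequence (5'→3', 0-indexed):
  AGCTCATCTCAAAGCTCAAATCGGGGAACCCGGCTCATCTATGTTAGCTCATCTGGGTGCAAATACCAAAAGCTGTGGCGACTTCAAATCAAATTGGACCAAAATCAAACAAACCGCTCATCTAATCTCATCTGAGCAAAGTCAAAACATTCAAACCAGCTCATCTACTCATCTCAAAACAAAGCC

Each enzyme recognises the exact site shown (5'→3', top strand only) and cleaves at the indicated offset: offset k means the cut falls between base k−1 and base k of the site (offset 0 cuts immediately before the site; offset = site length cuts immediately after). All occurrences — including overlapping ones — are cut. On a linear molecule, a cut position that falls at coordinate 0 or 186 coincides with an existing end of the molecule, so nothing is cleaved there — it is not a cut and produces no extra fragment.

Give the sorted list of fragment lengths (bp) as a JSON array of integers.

[4,4,5,5,5,6,6,7,7,7,7,7,8,8,9,10,10,10,12,14,17,18]

Site scan:
  UxaVI CAAA/2: at [9, 16, 59, 66, 84, 89, 99, 105, 109, 136, 142, 151, 174, 179] ⇒ [11, 18, 61, 68, 86, 91, 101, 107, 111, 138, 144, 153, 176, 181]
  XjeIII CTCATCT/2: at [2, 33, 47, 116, 126, 159, 167] ⇒ [4, 35, 49, 118, 128, 161, 169]

Pooled cuts: [4, 11, 18, 35, 49, 61, 68, 86, 91, 101, 107, 111, 118, 128, 138, 144, 153, 161, 169, 176, 181]

Fragments:
  [0,4): 4 bp
  [4,11): 7 bp
  [11,18): 7 bp
  [18,35): 17 bp
  [35,49): 14 bp
  [49,61): 12 bp
  [61,68): 7 bp
  [68,86): 18 bp
  [86,91): 5 bp
  [91,101): 10 bp
  [101,107): 6 bp
  [107,111): 4 bp
  [111,118): 7 bp
  [118,128): 10 bp
  [128,138): 10 bp
  [138,144): 6 bp
  [144,153): 9 bp
  [153,161): 8 bp
  [161,169): 8 bp
  [169,176): 7 bp
  [176,181): 5 bp
  [181,186): 5 bp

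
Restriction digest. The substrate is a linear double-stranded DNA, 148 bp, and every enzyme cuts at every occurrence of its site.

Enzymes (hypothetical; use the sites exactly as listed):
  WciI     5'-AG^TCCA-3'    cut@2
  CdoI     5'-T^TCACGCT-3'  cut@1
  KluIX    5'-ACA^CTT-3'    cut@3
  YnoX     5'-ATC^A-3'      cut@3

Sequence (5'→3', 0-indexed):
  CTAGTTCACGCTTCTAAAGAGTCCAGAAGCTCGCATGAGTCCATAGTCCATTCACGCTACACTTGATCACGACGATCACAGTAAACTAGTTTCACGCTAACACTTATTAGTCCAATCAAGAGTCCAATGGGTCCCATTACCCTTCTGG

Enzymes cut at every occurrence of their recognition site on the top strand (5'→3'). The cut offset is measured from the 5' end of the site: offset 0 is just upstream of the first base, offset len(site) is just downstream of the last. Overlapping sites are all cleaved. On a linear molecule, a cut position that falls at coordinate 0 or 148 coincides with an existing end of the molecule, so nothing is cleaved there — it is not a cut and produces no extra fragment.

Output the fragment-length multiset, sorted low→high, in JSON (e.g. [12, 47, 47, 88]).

[5,5,5,7,7,7,8,9,10,11,14,16,18,26]

Site scan:
  WciI (AGTCCA, off=2): starts [19, 37, 44, 108, 120] → cuts [21, 39, 46, 110, 122]
  CdoI (TTCACGCT, off=1): starts [4, 50, 90] → cuts [5, 51, 91]
  KluIX (ACACTT, off=3): starts [58, 99] → cuts [61, 102]
  YnoX (ATCA, off=3): starts [65, 74, 114] → cuts [68, 77, 117]

Pooled cuts: [5, 21, 39, 46, 51, 61, 68, 77, 91, 102, 110, 117, 122]

Fragment lengths:
  [0,5): 5 bp
  [5,21): 16 bp
  [21,39): 18 bp
  [39,46): 7 bp
  [46,51): 5 bp
  [51,61): 10 bp
  [61,68): 7 bp
  [68,77): 9 bp
  [77,91): 14 bp
  [91,102): 11 bp
  [102,110): 8 bp
  [110,117): 7 bp
  [117,122): 5 bp
  [122,148): 26 bp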